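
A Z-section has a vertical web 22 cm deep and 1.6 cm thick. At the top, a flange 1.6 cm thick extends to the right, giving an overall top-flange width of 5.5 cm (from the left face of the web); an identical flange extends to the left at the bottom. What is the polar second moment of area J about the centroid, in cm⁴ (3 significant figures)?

Split into non-overlapping primitives; take the origin at the lower-left of the bounding box.
Web: 1.6 × 22, A = 35.2 cm², y = 11 cm, Ī = 1419.7 cm⁴.
Top flange (beyond web): 3.9 × 1.6, A = 6.24 cm², y = 21.2 cm, Ī = 1.3312 cm⁴.
Bottom flange (beyond web): 3.9 × 1.6, A = 6.24 cm², y = 0.8 cm, Ī = 1.3312 cm⁴.
Centroid: ȳ = ΣA·y / ΣA = 11 cm.
Transfer each piece to the centroidal x-axis using Ī + A·d² with d = y − 11:
  web: d = 0 cm → contributes +1419.7 cm⁴
  top flange (beyond web): d = 10.2 cm → contributes +650.54 cm⁴
  bottom flange (beyond web): d = -10.2 cm → contributes +650.54 cm⁴
Total I = 2720.8 cm⁴.
For the y-axis: x̄ = 4.7 cm.
Repeating about the centroidal y-axis gives I_y = 117.71 cm⁴.
Polar second moment: J = I_x + I_y = 2838.5 cm⁴.

J ≈ 2840 cm⁴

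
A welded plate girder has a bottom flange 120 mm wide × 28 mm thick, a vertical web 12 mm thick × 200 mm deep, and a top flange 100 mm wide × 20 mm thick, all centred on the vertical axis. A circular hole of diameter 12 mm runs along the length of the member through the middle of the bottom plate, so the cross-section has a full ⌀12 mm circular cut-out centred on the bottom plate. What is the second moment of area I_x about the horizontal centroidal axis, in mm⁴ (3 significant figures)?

Split into non-overlapping primitives; take the origin at the lower-left of the bounding box.
Bottom plate: 120 × 28, A = 3 360 mm², y = 14 mm, Ī = 219 520 mm⁴.
Web plate: 12 × 200, A = 2 400 mm², y = 128 mm, Ī = 8 000 000 mm⁴.
Top plate: 100 × 20, A = 2 000 mm², y = 238 mm, Ī = 66 667 mm⁴.
Hole (subtracted): ⌀12, A = 113.1 mm², y = 14 mm, Ī = 1017.9 mm⁴.
Centroid: ȳ = ΣA·y / ΣA = 108.37 mm.
Transfer each piece to the horizontal centroidal axis using Ī + A·d² with d = y − 108.37:
  bottom plate: d = -94.365 mm → contributes +30 139 493 mm⁴
  web plate: d = 19.635 mm → contributes +8 925 279 mm⁴
  top plate: d = 129.63 mm → contributes +33 677 131 mm⁴
  hole: d = -94.365 mm → contributes −1 008 122 mm⁴
Total I = 71 733 782 mm⁴.

I_x ≈ 7.17 × 10⁷ mm⁴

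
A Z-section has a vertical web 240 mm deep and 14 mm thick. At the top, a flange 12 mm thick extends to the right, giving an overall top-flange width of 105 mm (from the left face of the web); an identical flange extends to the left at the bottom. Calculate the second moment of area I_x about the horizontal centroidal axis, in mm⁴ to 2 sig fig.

Decompose the section into non-overlapping parts with the origin at the bottom-left of its bounding rectangle.
Web: 14 × 240, A = 3 360 mm², y = 120 mm, Ī = 16 128 000 mm⁴.
Top flange (beyond web): 91 × 12, A = 1 092 mm², y = 234 mm, Ī = 13 104 mm⁴.
Bottom flange (beyond web): 91 × 12, A = 1 092 mm², y = 6 mm, Ī = 13 104 mm⁴.
Centroid: ȳ = ΣA·y / ΣA = 120 mm.
Transfer each piece to the horizontal centroidal axis using Ī + A·d² with d = y − 120:
  web: d = 0 mm → contributes +16 128 000 mm⁴
  top flange (beyond web): d = 114 mm → contributes +14 204 736 mm⁴
  bottom flange (beyond web): d = -114 mm → contributes +14 204 736 mm⁴
Total I = 44 537 472 mm⁴.

I_x ≈ 4.5 × 10⁷ mm⁴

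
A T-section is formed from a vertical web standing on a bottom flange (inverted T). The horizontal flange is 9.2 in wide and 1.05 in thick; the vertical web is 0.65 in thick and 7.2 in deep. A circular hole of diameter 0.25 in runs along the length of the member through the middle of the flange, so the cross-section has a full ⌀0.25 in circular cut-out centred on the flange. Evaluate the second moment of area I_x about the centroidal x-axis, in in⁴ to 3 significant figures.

I_x ≈ 74.7 in⁴

Split into non-overlapping primitives; take the origin at the lower-left of the bounding box.
Flange: 9.2 × 1.05, A = 9.66 in², y = 0.525 in, Ī = 0.88751 in⁴.
Web: 0.65 × 7.2, A = 4.68 in², y = 4.65 in, Ī = 20.218 in⁴.
Hole (subtracted): ⌀0.25, A = 0.049087 in², y = 0.525 in, Ī = 0.00019175 in⁴.
Centroid: ȳ = ΣA·y / ΣA = 1.8759 in.
Transfer each piece to the centroidal x-axis using Ī + A·d² with d = y − 1.8759:
  flange: d = -1.3509 in → contributes +18.515 in⁴
  web: d = 2.7741 in → contributes +56.234 in⁴
  hole: d = -1.3509 in → contributes −0.089767 in⁴
Total I = 74.66 in⁴.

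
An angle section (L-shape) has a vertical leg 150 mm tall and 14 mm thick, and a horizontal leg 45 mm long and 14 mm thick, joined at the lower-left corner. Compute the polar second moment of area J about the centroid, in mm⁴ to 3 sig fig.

Split into non-overlapping primitives; take the origin at the lower-left of the bounding box.
Vertical leg: 14 × 150, A = 2 100 mm², y = 75 mm, Ī = 3 937 500 mm⁴.
Horizontal leg (remainder): 31 × 14, A = 434 mm², y = 7 mm, Ī = 7088.7 mm⁴.
Centroid: ȳ = ΣA·y / ΣA = 63.354 mm.
Transfer each piece to the centroidal x-axis using Ī + A·d² with d = y − 63.354:
  vertical leg: d = 11.646 mm → contributes +4 222 342 mm⁴
  horizontal leg (remainder): d = -56.354 mm → contributes +1 385 354 mm⁴
Total I = 5 607 696 mm⁴.
For the y-axis: x̄ = 10.854 mm.
Repeating about the centroidal y-axis gives I_y = 251 138 mm⁴.
Polar second moment: J = I_x + I_y = 5 858 834 mm⁴.

J ≈ 5.86 × 10⁶ mm⁴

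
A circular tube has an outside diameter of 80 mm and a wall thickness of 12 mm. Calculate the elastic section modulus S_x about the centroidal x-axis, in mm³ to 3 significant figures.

S_x ≈ 3.82 × 10⁴ mm³

Split into non-overlapping primitives; take the origin at the lower-left of the bounding box.
Outer circle: ⌀80, A = 5026.5 mm², y = 40 mm, Ī = 2 010 619 mm⁴.
Bore (subtracted): ⌀56, A = 2 463 mm², y = 40 mm, Ī = 482 750 mm⁴.
By symmetry the centroid is at mid-height, ȳ = 40 mm.
All pieces are centred on the centroidal x-axis, so I = ΣĪ (holes subtracted) = 1 527 870 mm⁴.
Extreme fibre distance c = 40 mm; S = I/c = 38 197 mm³.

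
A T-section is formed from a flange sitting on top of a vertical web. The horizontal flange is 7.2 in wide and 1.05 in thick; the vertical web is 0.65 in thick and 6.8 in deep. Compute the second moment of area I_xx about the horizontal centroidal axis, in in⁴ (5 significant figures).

I_xx ≈ 60.696 in⁴

Split into non-overlapping primitives; take the origin at the lower-left of the bounding box.
Flange: 7.2 × 1.05, A = 7.56 in², y = 7.325 in, Ī = 0.694575 in⁴.
Web: 0.65 × 6.8, A = 4.42 in², y = 3.4 in, Ī = 17.03173 in⁴.
Centroid: ȳ = ΣA·y / ΣA = 5.876878 in.
Transfer each piece to the horizontal centroidal axis using Ī + A·d² with d = y − 5.876878:
  flange: d = 1.448122 in → contributes +16.54833 in⁴
  web: d = -2.476878 in → contributes +44.1481 in⁴
Total I = 60.69643 in⁴.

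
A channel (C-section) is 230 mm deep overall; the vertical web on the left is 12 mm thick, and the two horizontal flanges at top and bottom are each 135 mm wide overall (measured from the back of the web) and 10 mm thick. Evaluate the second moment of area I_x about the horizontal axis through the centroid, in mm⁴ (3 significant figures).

I_x ≈ 4.20 × 10⁷ mm⁴

Treat the section as a set of non-overlapping primitives; coordinates are from the bounding-box lower-left.
Web: 12 × 230, A = 2 760 mm², y = 115 mm, Ī = 12 167 000 mm⁴.
Top flange (beyond web): 123 × 10, A = 1 230 mm², y = 225 mm, Ī = 10 250 mm⁴.
Bottom flange (beyond web): 123 × 10, A = 1 230 mm², y = 5 mm, Ī = 10 250 mm⁴.
By symmetry the centroid is at mid-height, ȳ = 115 mm.
Transfer each piece to the horizontal axis through the centroid using Ī + A·d² with d = y − 115:
  web: d = 0 mm → contributes +12 167 000 mm⁴
  top flange (beyond web): d = 110 mm → contributes +14 893 250 mm⁴
  bottom flange (beyond web): d = -110 mm → contributes +14 893 250 mm⁴
Total I = 41 953 500 mm⁴.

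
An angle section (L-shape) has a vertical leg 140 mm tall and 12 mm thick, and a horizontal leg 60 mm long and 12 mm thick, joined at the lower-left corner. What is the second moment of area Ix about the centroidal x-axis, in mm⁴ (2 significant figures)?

Split into non-overlapping primitives; take the origin at the lower-left of the bounding box.
Vertical leg: 12 × 140, A = 1 680 mm², y = 70 mm, Ī = 2 744 000 mm⁴.
Horizontal leg (remainder): 48 × 12, A = 576 mm², y = 6 mm, Ī = 6 912 mm⁴.
Centroid: ȳ = ΣA·y / ΣA = 53.66 mm.
Transfer each piece to the centroidal x-axis using Ī + A·d² with d = y − 53.66:
  vertical leg: d = 16.34 mm → contributes +3 192 576 mm⁴
  horizontal leg (remainder): d = -47.66 mm → contributes +1 315 259 mm⁴
Total I = 4 507 835 mm⁴.

Ix ≈ 4.5 × 10⁶ mm⁴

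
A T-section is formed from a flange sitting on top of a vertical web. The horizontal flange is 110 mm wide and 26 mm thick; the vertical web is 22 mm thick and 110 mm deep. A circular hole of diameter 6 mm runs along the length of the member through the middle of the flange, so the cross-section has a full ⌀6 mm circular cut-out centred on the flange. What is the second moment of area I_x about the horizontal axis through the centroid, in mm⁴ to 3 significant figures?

I_x ≈ 8.63 × 10⁶ mm⁴

Break the section into simple shapes (no overlaps), measuring from the bottom-left corner of the bounding box.
Flange: 110 × 26, A = 2 860 mm², y = 123 mm, Ī = 161 113 mm⁴.
Web: 22 × 110, A = 2 420 mm², y = 55 mm, Ī = 2 440 167 mm⁴.
Hole (subtracted): ⌀6, A = 28.274 mm², y = 123 mm, Ī = 63.617 mm⁴.
Centroid: ȳ = ΣA·y / ΣA = 91.666 mm.
Transfer each piece to the horizontal axis through the centroid using Ī + A·d² with d = y − 91.666:
  flange: d = 31.334 mm → contributes +2 969 200 mm⁴
  web: d = -36.666 mm → contributes +5 693 522 mm⁴
  hole: d = 31.334 mm → contributes −27 825 mm⁴
Total I = 8 634 897 mm⁴.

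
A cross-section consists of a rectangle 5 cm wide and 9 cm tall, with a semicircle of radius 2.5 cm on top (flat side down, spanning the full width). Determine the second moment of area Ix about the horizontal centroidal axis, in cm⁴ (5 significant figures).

Ix ≈ 557.27 cm⁴

Decompose the section into non-overlapping parts with the origin at the bottom-left of its bounding rectangle.
Rectangular body: 5 × 9, A = 45 cm², y = 4.5 cm, Ī = 303.75 cm⁴.
Semicircular cap: semicircle r = 2.5, A = 9.817477 cm², y = 10.06103 cm, Ī = 4.287381 cm⁴.
Centroid: ȳ = ΣA·y / ΣA = 5.495947 cm.
Transfer each piece to the horizontal centroidal axis using Ī + A·d² with d = y − 5.495947:
  rectangular body: d = -0.9959472 cm → contributes +348.386 cm⁴
  semicircular cap: d = 4.565086 cm → contributes +208.8837 cm⁴
Total I = 557.2697 cm⁴.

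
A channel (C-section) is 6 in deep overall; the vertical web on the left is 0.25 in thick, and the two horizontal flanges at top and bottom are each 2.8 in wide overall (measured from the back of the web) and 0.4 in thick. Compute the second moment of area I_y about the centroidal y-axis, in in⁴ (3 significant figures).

Split into non-overlapping primitives; take the origin at the lower-left of the bounding box.
Web: 0.25 × 6, A = 1.5 in², x = 0.125 in, Ī = 0.0078125 in⁴.
Top flange (beyond web): 2.55 × 0.4, A = 1.02 in², x = 1.525 in, Ī = 0.55271 in⁴.
Bottom flange (beyond web): 2.55 × 0.4, A = 1.02 in², x = 1.525 in, Ī = 0.55271 in⁴.
Centroid: x̄ = ΣA·x / ΣA = 0.93178 in.
Transfer each piece to the centroidal y-axis using Ī + A·d² with d = x − 0.93178:
  web: d = -0.80678 in → contributes +0.98415 in⁴
  top flange (beyond web): d = 0.59322 in → contributes +0.91166 in⁴
  bottom flange (beyond web): d = 0.59322 in → contributes +0.91166 in⁴
Total I = 2.8075 in⁴.

I_y ≈ 2.81 in⁴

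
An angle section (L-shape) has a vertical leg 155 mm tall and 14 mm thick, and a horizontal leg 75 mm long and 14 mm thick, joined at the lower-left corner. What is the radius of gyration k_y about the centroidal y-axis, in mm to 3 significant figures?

Split into non-overlapping primitives; take the origin at the lower-left of the bounding box.
Vertical leg: 14 × 155, A = 2 170 mm², x = 7 mm, Ī = 35 443 mm⁴.
Horizontal leg (remainder): 61 × 14, A = 854 mm², x = 44.5 mm, Ī = 264 811 mm⁴.
Centroid: x̄ = ΣA·x / ΣA = 17.59 mm.
Transfer each piece to the centroidal y-axis using Ī + A·d² with d = x − 17.59:
  vertical leg: d = -10.59 mm → contributes +278 817 mm⁴
  horizontal leg (remainder): d = 26.91 mm → contributes +883 221 mm⁴
Total I = 1 162 038 mm⁴.
Radius of gyration: k = √(I/A) = √(1 162 038 / 3 024) = 19.603 mm.

k_y ≈ 19.6 mm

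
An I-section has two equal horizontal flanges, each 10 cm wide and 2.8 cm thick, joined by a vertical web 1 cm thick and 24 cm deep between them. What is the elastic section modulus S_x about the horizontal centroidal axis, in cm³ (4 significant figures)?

S_x ≈ 759.7 cm³

Split into non-overlapping primitives; take the origin at the lower-left of the bounding box.
Bottom flange: 10 × 2.8, A = 28 cm², y = 1.4 cm, Ī = 18.2933 cm⁴.
Web: 1 × 24, A = 24 cm², y = 14.8 cm, Ī = 1 152 cm⁴.
Top flange: 10 × 2.8, A = 28 cm², y = 28.2 cm, Ī = 18.2933 cm⁴.
By symmetry the centroid is at mid-height, ȳ = 14.8 cm.
Transfer each piece to the horizontal centroidal axis using Ī + A·d² with d = y − 14.8:
  bottom flange: d = -13.4 cm → contributes +5045.97 cm⁴
  web: d = 0 cm → contributes +1 152 cm⁴
  top flange: d = 13.4 cm → contributes +5045.97 cm⁴
Total I = 11243.9 cm⁴.
Extreme fibre distance c = 14.8 cm; S = I/c = 759.726 cm³.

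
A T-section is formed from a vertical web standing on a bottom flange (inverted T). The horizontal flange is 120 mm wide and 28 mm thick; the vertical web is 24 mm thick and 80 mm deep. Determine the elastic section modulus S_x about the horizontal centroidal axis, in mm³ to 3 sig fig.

S_x ≈ 6.46 × 10⁴ mm³

Split into non-overlapping primitives; take the origin at the lower-left of the bounding box.
Flange: 120 × 28, A = 3 360 mm², y = 14 mm, Ī = 219 520 mm⁴.
Web: 24 × 80, A = 1 920 mm², y = 68 mm, Ī = 1 024 000 mm⁴.
Centroid: ȳ = ΣA·y / ΣA = 33.636 mm.
Transfer each piece to the horizontal centroidal axis using Ī + A·d² with d = y − 33.636:
  flange: d = -19.636 mm → contributes +1 515 092 mm⁴
  web: d = 34.364 mm → contributes +3 291 250 mm⁴
Total I = 4 806 342 mm⁴.
Extreme fibre distance c = 74.364 mm; S = I/c = 64 633 mm³.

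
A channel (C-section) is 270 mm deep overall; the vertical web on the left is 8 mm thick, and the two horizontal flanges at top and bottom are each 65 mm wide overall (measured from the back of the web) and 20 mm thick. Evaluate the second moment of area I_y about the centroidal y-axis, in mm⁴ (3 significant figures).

Decompose the section into non-overlapping parts with the origin at the bottom-left of its bounding rectangle.
Web: 8 × 270, A = 2 160 mm², x = 4 mm, Ī = 11 520 mm⁴.
Top flange (beyond web): 57 × 20, A = 1 140 mm², x = 36.5 mm, Ī = 308 655 mm⁴.
Bottom flange (beyond web): 57 × 20, A = 1 140 mm², x = 36.5 mm, Ī = 308 655 mm⁴.
Centroid: x̄ = ΣA·x / ΣA = 20.689 mm.
Transfer each piece to the centroidal y-axis using Ī + A·d² with d = x − 20.689:
  web: d = -16.689 mm → contributes +613 143 mm⁴
  top flange (beyond web): d = 15.811 mm → contributes +593 634 mm⁴
  bottom flange (beyond web): d = 15.811 mm → contributes +593 634 mm⁴
Total I = 1 800 411 mm⁴.

I_y ≈ 1.80 × 10⁶ mm⁴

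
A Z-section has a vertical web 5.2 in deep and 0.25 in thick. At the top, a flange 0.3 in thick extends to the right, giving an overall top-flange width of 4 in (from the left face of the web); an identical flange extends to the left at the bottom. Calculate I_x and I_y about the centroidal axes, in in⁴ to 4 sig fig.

I_x ≈ 16.45 in⁴, I_y ≈ 11.64 in⁴

Break the section into simple shapes (no overlaps), measuring from the bottom-left corner of the bounding box.
Web: 0.25 × 5.2, A = 1.3 in², y = 2.6 in, Ī = 2.92933 in⁴.
Top flange (beyond web): 3.75 × 0.3, A = 1.125 in², y = 5.05 in, Ī = 0.0084375 in⁴.
Bottom flange (beyond web): 3.75 × 0.3, A = 1.125 in², y = 0.15 in, Ī = 0.0084375 in⁴.
Centroid: ȳ = ΣA·y / ΣA = 2.6 in.
Transfer each piece to the centroidal x-axis using Ī + A·d² with d = y − 2.6:
  web: d = 0 in → contributes +2.92933 in⁴
  top flange (beyond web): d = 2.45 in → contributes +6.76125 in⁴
  bottom flange (beyond web): d = -2.45 in → contributes +6.76125 in⁴
Total I = 16.4518 in⁴.
For the y-axis: x̄ = 3.875 in.
Repeating about the centroidal y-axis gives I_y = 11.6435 in⁴.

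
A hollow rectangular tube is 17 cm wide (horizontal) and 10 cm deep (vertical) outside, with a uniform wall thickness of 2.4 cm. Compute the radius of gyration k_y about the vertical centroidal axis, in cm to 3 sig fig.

k_y ≈ 5.57 cm

Split into non-overlapping primitives; take the origin at the lower-left of the bounding box.
Outer rectangle: 17 × 10, A = 170 cm², x = 8.5 cm, Ī = 4094.2 cm⁴.
Inner void (subtracted): 12.2 × 5.2, A = 63.44 cm², x = 8.5 cm, Ī = 786.87 cm⁴.
By symmetry the centroid is at mid-width, x̄ = 8.5 cm.
All pieces are centred on the vertical centroidal axis, so I = ΣĪ (holes subtracted) = 3307.3 cm⁴.
Radius of gyration: k = √(I/A) = √(3307.3 / 106.56) = 5.5711 cm.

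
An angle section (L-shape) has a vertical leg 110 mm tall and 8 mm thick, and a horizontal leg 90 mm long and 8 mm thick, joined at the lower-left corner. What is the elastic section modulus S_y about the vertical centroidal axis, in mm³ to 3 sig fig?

Break the section into simple shapes (no overlaps), measuring from the bottom-left corner of the bounding box.
Vertical leg: 8 × 110, A = 880 mm², x = 4 mm, Ī = 4693.3 mm⁴.
Horizontal leg (remainder): 82 × 8, A = 656 mm², x = 49 mm, Ī = 367 579 mm⁴.
Centroid: x̄ = ΣA·x / ΣA = 23.219 mm.
Transfer each piece to the vertical centroidal axis using Ī + A·d² with d = x − 23.219:
  vertical leg: d = -19.219 mm → contributes +329 730 mm⁴
  horizontal leg (remainder): d = 25.781 mm → contributes +803 604 mm⁴
Total I = 1 133 335 mm⁴.
Extreme fibre distance c = 66.781 mm; S = I/c = 16 971 mm³.

S_y ≈ 1.70 × 10⁴ mm³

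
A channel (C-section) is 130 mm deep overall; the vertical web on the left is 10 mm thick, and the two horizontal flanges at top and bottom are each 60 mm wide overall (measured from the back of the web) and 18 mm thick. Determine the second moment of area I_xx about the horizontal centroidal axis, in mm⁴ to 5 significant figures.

Decompose the section into non-overlapping parts with the origin at the bottom-left of its bounding rectangle.
Web: 10 × 130, A = 1 300 mm², y = 65 mm, Ī = 1 830 833 mm⁴.
Top flange (beyond web): 50 × 18, A = 900 mm², y = 121 mm, Ī = 24 300 mm⁴.
Bottom flange (beyond web): 50 × 18, A = 900 mm², y = 9 mm, Ī = 24 300 mm⁴.
By symmetry the centroid is at mid-height, ȳ = 65 mm.
Transfer each piece to the horizontal centroidal axis using Ī + A·d² with d = y − 65:
  web: d = 0 mm → contributes +1 830 833 mm⁴
  top flange (beyond web): d = 56 mm → contributes +2 846 700 mm⁴
  bottom flange (beyond web): d = -56 mm → contributes +2 846 700 mm⁴
Total I = 7 524 233 mm⁴.

I_xx ≈ 7.5242 × 10⁶ mm⁴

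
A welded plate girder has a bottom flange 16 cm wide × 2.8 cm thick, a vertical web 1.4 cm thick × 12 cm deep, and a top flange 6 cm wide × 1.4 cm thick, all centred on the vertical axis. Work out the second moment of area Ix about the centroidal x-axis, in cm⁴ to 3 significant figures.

Treat the section as a set of non-overlapping primitives; coordinates are from the bounding-box lower-left.
Bottom plate: 16 × 2.8, A = 44.8 cm², y = 1.4 cm, Ī = 29.269 cm⁴.
Web plate: 1.4 × 12, A = 16.8 cm², y = 8.8 cm, Ī = 201.6 cm⁴.
Top plate: 6 × 1.4, A = 8.4 cm², y = 15.5 cm, Ī = 1.372 cm⁴.
Centroid: ȳ = ΣA·y / ΣA = 4.868 cm.
Transfer each piece to the centroidal x-axis using Ī + A·d² with d = y − 4.868:
  bottom plate: d = -3.468 cm → contributes +568.08 cm⁴
  web plate: d = 3.932 cm → contributes +461.34 cm⁴
  top plate: d = 10.632 cm → contributes +950.9 cm⁴
Total I = 1980.3 cm⁴.

Ix ≈ 1980 cm⁴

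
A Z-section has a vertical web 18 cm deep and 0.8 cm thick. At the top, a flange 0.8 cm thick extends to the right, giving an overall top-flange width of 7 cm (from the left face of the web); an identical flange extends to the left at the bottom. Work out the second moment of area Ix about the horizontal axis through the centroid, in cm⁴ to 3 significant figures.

Ix ≈ 1120 cm⁴

Break the section into simple shapes (no overlaps), measuring from the bottom-left corner of the bounding box.
Web: 0.8 × 18, A = 14.4 cm², y = 9 cm, Ī = 388.8 cm⁴.
Top flange (beyond web): 6.2 × 0.8, A = 4.96 cm², y = 17.6 cm, Ī = 0.26453 cm⁴.
Bottom flange (beyond web): 6.2 × 0.8, A = 4.96 cm², y = 0.4 cm, Ī = 0.26453 cm⁴.
Centroid: ȳ = ΣA·y / ΣA = 9 cm.
Transfer each piece to the horizontal axis through the centroid using Ī + A·d² with d = y − 9:
  web: d = 0 cm → contributes +388.8 cm⁴
  top flange (beyond web): d = 8.6 cm → contributes +367.11 cm⁴
  bottom flange (beyond web): d = -8.6 cm → contributes +367.11 cm⁴
Total I = 1 123 cm⁴.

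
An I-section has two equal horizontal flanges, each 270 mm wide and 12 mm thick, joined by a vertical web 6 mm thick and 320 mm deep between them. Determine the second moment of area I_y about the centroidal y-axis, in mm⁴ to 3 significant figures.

I_y ≈ 3.94 × 10⁷ mm⁴

Treat the section as a set of non-overlapping primitives; coordinates are from the bounding-box lower-left.
Bottom flange: 270 × 12, A = 3 240 mm², x = 135 mm, Ī = 19 683 000 mm⁴.
Web: 6 × 320, A = 1 920 mm², x = 135 mm, Ī = 5 760 mm⁴.
Top flange: 270 × 12, A = 3 240 mm², x = 135 mm, Ī = 19 683 000 mm⁴.
By symmetry the centroid is at mid-width, x̄ = 135 mm.
All pieces are centred on the centroidal y-axis, so I = ΣĪ = 39 371 760 mm⁴.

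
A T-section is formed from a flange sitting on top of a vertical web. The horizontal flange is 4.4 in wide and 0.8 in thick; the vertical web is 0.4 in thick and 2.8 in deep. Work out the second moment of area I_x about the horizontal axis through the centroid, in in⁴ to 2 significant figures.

Treat the section as a set of non-overlapping primitives; coordinates are from the bounding-box lower-left.
Flange: 4.4 × 0.8, A = 3.52 in², y = 3.2 in, Ī = 0.1877 in⁴.
Web: 0.4 × 2.8, A = 1.12 in², y = 1.4 in, Ī = 0.7317 in⁴.
Centroid: ȳ = ΣA·y / ΣA = 2.766 in.
Transfer each piece to the horizontal axis through the centroid using Ī + A·d² with d = y − 2.766:
  flange: d = 0.4345 in → contributes +0.8522 in⁴
  web: d = -1.366 in → contributes +2.82 in⁴
Total I = 3.672 in⁴.

I_x ≈ 3.7 in⁴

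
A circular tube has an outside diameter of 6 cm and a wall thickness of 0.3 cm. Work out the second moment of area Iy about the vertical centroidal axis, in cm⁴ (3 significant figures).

Split into non-overlapping primitives; take the origin at the lower-left of the bounding box.
Outer circle: ⌀6, A = 28.274 cm², x = 3 cm, Ī = 63.617 cm⁴.
Bore (subtracted): ⌀5.4, A = 22.902 cm², x = 3 cm, Ī = 41.739 cm⁴.
By symmetry the centroid is at mid-width, x̄ = 3 cm.
All pieces are centred on the vertical centroidal axis, so I = ΣĪ (holes subtracted) = 21.878 cm⁴.

Iy ≈ 21.9 cm⁴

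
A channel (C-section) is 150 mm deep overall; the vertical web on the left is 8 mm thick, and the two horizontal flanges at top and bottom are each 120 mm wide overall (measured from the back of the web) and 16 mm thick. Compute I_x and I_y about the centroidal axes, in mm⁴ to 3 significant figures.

I_x ≈ 1.84 × 10⁷ mm⁴, I_y ≈ 6.99 × 10⁶ mm⁴

Break the section into simple shapes (no overlaps), measuring from the bottom-left corner of the bounding box.
Web: 8 × 150, A = 1 200 mm², y = 75 mm, Ī = 2 250 000 mm⁴.
Top flange (beyond web): 112 × 16, A = 1 792 mm², y = 142 mm, Ī = 38 229 mm⁴.
Bottom flange (beyond web): 112 × 16, A = 1 792 mm², y = 8 mm, Ī = 38 229 mm⁴.
By symmetry the centroid is at mid-height, ȳ = 75 mm.
Transfer each piece to the centroidal x-axis using Ī + A·d² with d = y − 75:
  web: d = 0 mm → contributes +2 250 000 mm⁴
  top flange (beyond web): d = 67 mm → contributes +8 082 517 mm⁴
  bottom flange (beyond web): d = -67 mm → contributes +8 082 517 mm⁴
Total I = 18 415 035 mm⁴.
For the y-axis: x̄ = 48.95 mm.
Repeating about the centroidal y-axis gives I_y = 6 989 263 mm⁴.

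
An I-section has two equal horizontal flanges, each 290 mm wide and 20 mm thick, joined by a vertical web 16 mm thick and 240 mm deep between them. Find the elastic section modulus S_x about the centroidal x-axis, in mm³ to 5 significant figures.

Break the section into simple shapes (no overlaps), measuring from the bottom-left corner of the bounding box.
Bottom flange: 290 × 20, A = 5 800 mm², y = 10 mm, Ī = 193333.3 mm⁴.
Web: 16 × 240, A = 3 840 mm², y = 140 mm, Ī = 18 432 000 mm⁴.
Top flange: 290 × 20, A = 5 800 mm², y = 270 mm, Ī = 193333.3 mm⁴.
By symmetry the centroid is at mid-height, ȳ = 140 mm.
Transfer each piece to the centroidal x-axis using Ī + A·d² with d = y − 140:
  bottom flange: d = -130 mm → contributes +98 213 333 mm⁴
  web: d = 0 mm → contributes +18 432 000 mm⁴
  top flange: d = 130 mm → contributes +98 213 333 mm⁴
Total I = 214 858 667 mm⁴.
Extreme fibre distance c = 140 mm; S = I/c = 1 534 705 mm³.

S_x ≈ 1.5347 × 10⁶ mm³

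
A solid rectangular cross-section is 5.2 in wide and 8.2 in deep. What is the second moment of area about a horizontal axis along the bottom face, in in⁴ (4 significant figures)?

The section: 5.2 × 8.2, A = 42.64 in², y = 4.1 in, Ī = 238.926 in⁴.
Transfer it to a horizontal axis along the bottom face using Ī + A·d² with d = y − 0:
  the section: d = 4.1 in → contributes +955.705 in⁴
Total I = 955.705 in⁴.

I_base ≈ 955.7 in⁴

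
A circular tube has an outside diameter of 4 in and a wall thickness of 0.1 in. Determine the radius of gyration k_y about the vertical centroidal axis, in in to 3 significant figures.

Treat the section as a set of non-overlapping primitives; coordinates are from the bounding-box lower-left.
Outer circle: ⌀4, A = 12.566 in², x = 2 in, Ī = 12.566 in⁴.
Bore (subtracted): ⌀3.8, A = 11.341 in², x = 2 in, Ī = 10.235 in⁴.
By symmetry the centroid is at mid-width, x̄ = 2 in.
All pieces are centred on the vertical centroidal axis, so I = ΣĪ (holes subtracted) = 2.331 in⁴.
Radius of gyration: k = √(I/A) = √(2.331 / 1.2252) = 1.3793 in.

k_y ≈ 1.38 in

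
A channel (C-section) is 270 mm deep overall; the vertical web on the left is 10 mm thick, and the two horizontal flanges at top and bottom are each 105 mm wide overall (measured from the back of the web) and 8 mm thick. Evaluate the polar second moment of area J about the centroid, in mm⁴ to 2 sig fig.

Treat the section as a set of non-overlapping primitives; coordinates are from the bounding-box lower-left.
Web: 10 × 270, A = 2 700 mm², y = 135 mm, Ī = 16 402 500 mm⁴.
Top flange (beyond web): 95 × 8, A = 760 mm², y = 266 mm, Ī = 4 053 mm⁴.
Bottom flange (beyond web): 95 × 8, A = 760 mm², y = 4 mm, Ī = 4 053 mm⁴.
By symmetry the centroid is at mid-height, ȳ = 135 mm.
Transfer each piece to the centroidal x-axis using Ī + A·d² with d = y − 135:
  web: d = 0 mm → contributes +16 402 500 mm⁴
  top flange (beyond web): d = 131 mm → contributes +13 046 413 mm⁴
  bottom flange (beyond web): d = -131 mm → contributes +13 046 413 mm⁴
Total I = 42 495 327 mm⁴.
For the y-axis: x̄ = 23.91 mm.
Repeating about the centroidal y-axis gives I_y = 3 846 152 mm⁴.
Polar second moment: J = I_x + I_y = 46 341 479 mm⁴.

J ≈ 4.6 × 10⁷ mm⁴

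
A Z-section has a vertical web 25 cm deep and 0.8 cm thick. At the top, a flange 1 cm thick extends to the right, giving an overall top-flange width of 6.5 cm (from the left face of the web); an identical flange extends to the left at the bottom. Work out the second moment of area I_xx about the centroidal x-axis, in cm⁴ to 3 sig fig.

I_xx ≈ 2680 cm⁴

Treat the section as a set of non-overlapping primitives; coordinates are from the bounding-box lower-left.
Web: 0.8 × 25, A = 20 cm², y = 12.5 cm, Ī = 1041.7 cm⁴.
Top flange (beyond web): 5.7 × 1, A = 5.7 cm², y = 24.5 cm, Ī = 0.475 cm⁴.
Bottom flange (beyond web): 5.7 × 1, A = 5.7 cm², y = 0.5 cm, Ī = 0.475 cm⁴.
Centroid: ȳ = ΣA·y / ΣA = 12.5 cm.
Transfer each piece to the centroidal x-axis using Ī + A·d² with d = y − 12.5:
  web: d = 0 cm → contributes +1041.7 cm⁴
  top flange (beyond web): d = 12 cm → contributes +821.28 cm⁴
  bottom flange (beyond web): d = -12 cm → contributes +821.28 cm⁴
Total I = 2684.2 cm⁴.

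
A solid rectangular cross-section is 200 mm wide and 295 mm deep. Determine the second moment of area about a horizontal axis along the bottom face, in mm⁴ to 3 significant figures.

The section: 200 × 295, A = 59 000 mm², y = 147.5 mm, Ī = 427 872 917 mm⁴.
Transfer it to a horizontal axis along the bottom face using Ī + A·d² with d = y − 0:
  the section: d = 147.5 mm → contributes +1 711 491 667 mm⁴
Total I = 1 711 491 667 mm⁴.

I_base ≈ 1.71 × 10⁹ mm⁴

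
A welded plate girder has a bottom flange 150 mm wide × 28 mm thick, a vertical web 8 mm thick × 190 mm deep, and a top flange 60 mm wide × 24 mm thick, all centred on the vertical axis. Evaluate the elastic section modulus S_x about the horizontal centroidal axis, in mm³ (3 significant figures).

S_x ≈ 3.62 × 10⁵ mm³

Break the section into simple shapes (no overlaps), measuring from the bottom-left corner of the bounding box.
Bottom plate: 150 × 28, A = 4 200 mm², y = 14 mm, Ī = 274 400 mm⁴.
Web plate: 8 × 190, A = 1 520 mm², y = 123 mm, Ī = 4 572 667 mm⁴.
Top plate: 60 × 24, A = 1 440 mm², y = 230 mm, Ī = 69 120 mm⁴.
Centroid: ȳ = ΣA·y / ΣA = 80.581 mm.
Transfer each piece to the horizontal centroidal axis using Ī + A·d² with d = y − 80.581:
  bottom plate: d = -66.581 mm → contributes +18 893 127 mm⁴
  web plate: d = 42.419 mm → contributes +7 307 711 mm⁴
  top plate: d = 149.42 mm → contributes +32 218 612 mm⁴
Total I = 58 419 450 mm⁴.
Extreme fibre distance c = 161.42 mm; S = I/c = 361 912 mm³.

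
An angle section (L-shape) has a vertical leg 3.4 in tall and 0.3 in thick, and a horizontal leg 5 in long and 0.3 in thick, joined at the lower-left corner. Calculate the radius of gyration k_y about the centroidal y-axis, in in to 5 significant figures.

k_y ≈ 1.6104 in

Break the section into simple shapes (no overlaps), measuring from the bottom-left corner of the bounding box.
Vertical leg: 0.3 × 3.4, A = 1.02 in², x = 0.15 in, Ī = 0.00765 in⁴.
Horizontal leg (remainder): 4.7 × 0.3, A = 1.41 in², x = 2.65 in, Ī = 2.595575 in⁴.
Centroid: x̄ = ΣA·x / ΣA = 1.600617 in.
Transfer each piece to the centroidal y-axis using Ī + A·d² with d = x − 1.600617:
  vertical leg: d = -1.450617 in → contributes +2.154026 in⁴
  horizontal leg (remainder): d = 1.049383 in → contributes +4.148273 in⁴
Total I = 6.302299 in⁴.
Radius of gyration: k = √(I/A) = √(6.302299 / 2.43) = 1.610447 in.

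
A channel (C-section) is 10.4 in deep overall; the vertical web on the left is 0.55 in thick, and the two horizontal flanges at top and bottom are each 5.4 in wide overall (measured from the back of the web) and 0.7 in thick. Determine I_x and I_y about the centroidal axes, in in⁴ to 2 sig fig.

Treat the section as a set of non-overlapping primitives; coordinates are from the bounding-box lower-left.
Web: 0.55 × 10.4, A = 5.72 in², y = 5.2 in, Ī = 51.56 in⁴.
Top flange (beyond web): 4.85 × 0.7, A = 3.395 in², y = 10.05 in, Ī = 0.1386 in⁴.
Bottom flange (beyond web): 4.85 × 0.7, A = 3.395 in², y = 0.35 in, Ī = 0.1386 in⁴.
By symmetry the centroid is at mid-height, ȳ = 5.2 in.
Transfer each piece to the centroidal x-axis using Ī + A·d² with d = y − 5.2:
  web: d = 0 in → contributes +51.56 in⁴
  top flange (beyond web): d = 4.85 in → contributes +80 in⁴
  bottom flange (beyond web): d = -4.85 in → contributes +80 in⁴
Total I = 211.6 in⁴.
For the y-axis: x̄ = 1.74 in.
Repeating about the centroidal y-axis gives I_y = 36.09 in⁴.

I_x ≈ 210 in⁴, I_y ≈ 36 in⁴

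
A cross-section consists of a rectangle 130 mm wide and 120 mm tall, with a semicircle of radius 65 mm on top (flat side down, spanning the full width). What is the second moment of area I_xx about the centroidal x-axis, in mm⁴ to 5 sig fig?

I_xx ≈ 5.6397 × 10⁷ mm⁴

Treat the section as a set of non-overlapping primitives; coordinates are from the bounding-box lower-left.
Rectangular body: 130 × 120, A = 15 600 mm², y = 60 mm, Ī = 18 720 000 mm⁴.
Semicircular cap: semicircle r = 65, A = 6636.614 mm², y = 147.5869 mm, Ī = 1 959 230 mm⁴.
Centroid: ȳ = ΣA·y / ΣA = 86.14068 mm.
Transfer each piece to the centroidal x-axis using Ī + A·d² with d = y − 86.14068:
  rectangular body: d = -26.14068 mm → contributes +29 380 028 mm⁴
  semicircular cap: d = 61.44618 mm → contributes +27 016 649 mm⁴
Total I = 56 396 677 mm⁴.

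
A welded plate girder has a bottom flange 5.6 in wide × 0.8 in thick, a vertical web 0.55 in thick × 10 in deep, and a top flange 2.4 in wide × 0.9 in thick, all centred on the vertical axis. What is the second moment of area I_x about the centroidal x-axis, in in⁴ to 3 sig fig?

I_x ≈ 228 in⁴

Break the section into simple shapes (no overlaps), measuring from the bottom-left corner of the bounding box.
Bottom plate: 5.6 × 0.8, A = 4.48 in², y = 0.4 in, Ī = 0.23893 in⁴.
Web plate: 0.55 × 10, A = 5.5 in², y = 5.8 in, Ī = 45.833 in⁴.
Top plate: 2.4 × 0.9, A = 2.16 in², y = 11.25 in, Ī = 0.1458 in⁴.
Centroid: ȳ = ΣA·y / ΣA = 4.7769 in.
Transfer each piece to the centroidal x-axis using Ī + A·d² with d = y − 4.7769:
  bottom plate: d = -4.3769 in → contributes +86.065 in⁴
  web plate: d = 1.0231 in → contributes +51.59 in⁴
  top plate: d = 6.4731 in → contributes +90.651 in⁴
Total I = 228.31 in⁴.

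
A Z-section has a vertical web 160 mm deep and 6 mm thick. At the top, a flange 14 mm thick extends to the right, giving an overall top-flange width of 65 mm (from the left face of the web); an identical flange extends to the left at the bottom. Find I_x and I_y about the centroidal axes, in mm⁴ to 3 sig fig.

Break the section into simple shapes (no overlaps), measuring from the bottom-left corner of the bounding box.
Web: 6 × 160, A = 960 mm², y = 80 mm, Ī = 2 048 000 mm⁴.
Top flange (beyond web): 59 × 14, A = 826 mm², y = 153 mm, Ī = 13 491 mm⁴.
Bottom flange (beyond web): 59 × 14, A = 826 mm², y = 7 mm, Ī = 13 491 mm⁴.
Centroid: ȳ = ΣA·y / ΣA = 80 mm.
Transfer each piece to the centroidal x-axis using Ī + A·d² with d = y − 80:
  web: d = 0 mm → contributes +2 048 000 mm⁴
  top flange (beyond web): d = 73 mm → contributes +4 415 245 mm⁴
  bottom flange (beyond web): d = -73 mm → contributes +4 415 245 mm⁴
Total I = 10 878 491 mm⁴.
For the y-axis: x̄ = 62 mm.
Repeating about the centroidal y-axis gives I_y = 2 227 023 mm⁴.

I_x ≈ 1.09 × 10⁷ mm⁴, I_y ≈ 2.23 × 10⁶ mm⁴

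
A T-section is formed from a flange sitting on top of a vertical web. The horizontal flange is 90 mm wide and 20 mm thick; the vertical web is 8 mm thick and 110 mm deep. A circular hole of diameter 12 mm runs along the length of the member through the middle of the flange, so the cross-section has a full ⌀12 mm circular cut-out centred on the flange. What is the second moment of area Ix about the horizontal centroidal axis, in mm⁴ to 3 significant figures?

Break the section into simple shapes (no overlaps), measuring from the bottom-left corner of the bounding box.
Flange: 90 × 20, A = 1 800 mm², y = 120 mm, Ī = 60 000 mm⁴.
Web: 8 × 110, A = 880 mm², y = 55 mm, Ī = 887 333 mm⁴.
Hole (subtracted): ⌀12, A = 113.1 mm², y = 120 mm, Ī = 1017.9 mm⁴.
Centroid: ȳ = ΣA·y / ΣA = 97.716 mm.
Transfer each piece to the horizontal centroidal axis using Ī + A·d² with d = y − 97.716:
  flange: d = 22.284 mm → contributes +953 811 mm⁴
  web: d = -42.716 mm → contributes +2 493 056 mm⁴
  hole: d = 22.284 mm → contributes −57 178 mm⁴
Total I = 3 389 690 mm⁴.

Ix ≈ 3.39 × 10⁶ mm⁴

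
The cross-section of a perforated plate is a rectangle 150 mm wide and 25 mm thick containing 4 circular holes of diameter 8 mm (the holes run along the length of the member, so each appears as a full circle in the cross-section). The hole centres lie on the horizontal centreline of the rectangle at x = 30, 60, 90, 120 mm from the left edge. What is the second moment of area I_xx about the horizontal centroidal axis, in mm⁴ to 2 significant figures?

I_xx ≈ 1.9 × 10⁵ mm⁴

Split into non-overlapping primitives; take the origin at the lower-left of the bounding box.
Plate: 150 × 25, A = 3 750 mm², y = 12.5 mm, Ī = 195 313 mm⁴.
Hole 1 (subtracted): ⌀8, A = 50.27 mm², y = 12.5 mm, Ī = 201.1 mm⁴.
Hole 2 (subtracted): ⌀8, A = 50.27 mm², y = 12.5 mm, Ī = 201.1 mm⁴.
Hole 3 (subtracted): ⌀8, A = 50.27 mm², y = 12.5 mm, Ī = 201.1 mm⁴.
Hole 4 (subtracted): ⌀8, A = 50.27 mm², y = 12.5 mm, Ī = 201.1 mm⁴.
By symmetry the centroid is at mid-height, ȳ = 12.5 mm.
All pieces are centred on the horizontal centroidal axis, so I = ΣĪ (holes subtracted) = 194 508 mm⁴.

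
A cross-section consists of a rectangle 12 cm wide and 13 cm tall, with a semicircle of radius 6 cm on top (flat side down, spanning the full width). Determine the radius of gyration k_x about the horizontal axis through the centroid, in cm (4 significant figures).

k_x ≈ 5.195 cm

Treat the section as a set of non-overlapping primitives; coordinates are from the bounding-box lower-left.
Rectangular body: 12 × 13, A = 156 cm², y = 6.5 cm, Ī = 2 197 cm⁴.
Semicircular cap: semicircle r = 6, A = 56.5487 cm², y = 15.5465 cm, Ī = 142.245 cm⁴.
Centroid: ȳ = ΣA·y / ΣA = 8.90682 cm.
Transfer each piece to the horizontal axis through the centroid using Ī + A·d² with d = y − 8.90682:
  rectangular body: d = -2.40682 cm → contributes +3100.67 cm⁴
  semicircular cap: d = 6.63966 cm → contributes +2635.2 cm⁴
Total I = 5735.87 cm⁴.
Radius of gyration: k = √(I/A) = √(5735.87 / 212.549) = 5.19482 cm.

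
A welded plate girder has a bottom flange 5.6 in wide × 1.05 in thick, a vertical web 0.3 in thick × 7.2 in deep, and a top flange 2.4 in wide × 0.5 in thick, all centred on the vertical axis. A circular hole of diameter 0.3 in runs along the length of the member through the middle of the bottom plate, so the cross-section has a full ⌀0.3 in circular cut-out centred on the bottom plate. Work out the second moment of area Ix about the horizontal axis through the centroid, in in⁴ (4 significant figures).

Decompose the section into non-overlapping parts with the origin at the bottom-left of its bounding rectangle.
Bottom plate: 5.6 × 1.05, A = 5.88 in², y = 0.525 in, Ī = 0.540225 in⁴.
Web plate: 0.3 × 7.2, A = 2.16 in², y = 4.65 in, Ī = 9.3312 in⁴.
Top plate: 2.4 × 0.5, A = 1.2 in², y = 8.5 in, Ī = 0.025 in⁴.
Hole (subtracted): ⌀0.3, A = 0.0706858 in², y = 0.525 in, Ī = 0.000397608 in⁴.
Centroid: ȳ = ΣA·y / ΣA = 2.54042 in.
Transfer each piece to the horizontal axis through the centroid using Ī + A·d² with d = y − 2.54042:
  bottom plate: d = -2.01542 in → contributes +24.4243 in⁴
  web plate: d = 2.10958 in → contributes +18.9439 in⁴
  top plate: d = 5.95958 in → contributes +42.6449 in⁴
  hole: d = -2.01542 in → contributes −0.287517 in⁴
Total I = 85.7256 in⁴.

Ix ≈ 85.73 in⁴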